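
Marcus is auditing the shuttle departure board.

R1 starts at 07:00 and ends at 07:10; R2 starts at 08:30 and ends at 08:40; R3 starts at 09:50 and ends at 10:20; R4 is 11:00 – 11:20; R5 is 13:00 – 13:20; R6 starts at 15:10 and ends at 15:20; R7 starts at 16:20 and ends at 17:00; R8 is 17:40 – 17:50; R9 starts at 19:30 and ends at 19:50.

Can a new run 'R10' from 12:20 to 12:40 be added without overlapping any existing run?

R1: ends 07:10 at or before R10 starts 12:20 → clear.
R2: ends 08:40 at or before R10 starts 12:20 → clear.
R3: ends 10:20 at or before R10 starts 12:20 → clear.
R4: ends 11:20 at or before R10 starts 12:20 → clear.
R5: starts 13:00 at or after R10 ends 12:40 → clear.
R6: starts 15:10 at or after R10 ends 12:40 → clear.
R7: starts 16:20 at or after R10 ends 12:40 → clear.
R8: starts 17:40 at or after R10 ends 12:40 → clear.
R9: starts 19:30 at or after R10 ends 12:40 → clear.

Yes — the slot is free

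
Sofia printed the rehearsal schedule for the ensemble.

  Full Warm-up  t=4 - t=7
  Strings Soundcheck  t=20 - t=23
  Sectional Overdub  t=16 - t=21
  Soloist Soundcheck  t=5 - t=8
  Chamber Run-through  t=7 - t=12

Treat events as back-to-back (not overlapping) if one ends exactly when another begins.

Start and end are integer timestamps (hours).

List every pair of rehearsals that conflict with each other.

Chamber Run-through & Soloist Soundcheck, Full Warm-up & Soloist Soundcheck, Sectional Overdub & Strings Soundcheck

Sorted by start: Full Warm-up, Soloist Soundcheck, Chamber Run-through, Sectional Overdub, Strings Soundcheck.
Soloist Soundcheck starts before Full Warm-up ends → Full Warm-up and Soloist Soundcheck overlap.
Chamber Run-through starts exactly when Full Warm-up ends (back-to-back, no overlap) — done with Full Warm-up.
Chamber Run-through starts before Soloist Soundcheck ends → Soloist Soundcheck and Chamber Run-through overlap.
Sectional Overdub starts after Soloist Soundcheck ends — done with Soloist Soundcheck.
Sectional Overdub starts after Chamber Run-through ends — done with Chamber Run-through.
Strings Soundcheck starts before Sectional Overdub ends → Sectional Overdub and Strings Soundcheck overlap.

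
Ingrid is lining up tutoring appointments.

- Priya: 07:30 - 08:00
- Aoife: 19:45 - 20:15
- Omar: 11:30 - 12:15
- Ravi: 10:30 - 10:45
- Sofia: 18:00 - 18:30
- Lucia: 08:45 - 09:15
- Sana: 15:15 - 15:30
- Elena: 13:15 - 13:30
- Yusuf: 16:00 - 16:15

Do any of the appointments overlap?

Sorted by start: Priya, Lucia, Ravi, Omar, Elena, Sana, Yusuf, Sofia, Aoife.
Lucia starts after Priya ends; Priya is clear from here.
Ravi starts after Lucia ends; Lucia is clear from here.
Omar starts after Ravi ends; Ravi is clear from here.
Elena starts after Omar ends; Omar is clear from here.
Sana starts after Elena ends; Elena is clear from here.
Yusuf starts after Sana ends; Sana is clear from here.
Sofia starts after Yusuf ends; Yusuf is clear from here.
Aoife starts after Sofia ends.
Every pair is clear; the schedule has no overlaps.

No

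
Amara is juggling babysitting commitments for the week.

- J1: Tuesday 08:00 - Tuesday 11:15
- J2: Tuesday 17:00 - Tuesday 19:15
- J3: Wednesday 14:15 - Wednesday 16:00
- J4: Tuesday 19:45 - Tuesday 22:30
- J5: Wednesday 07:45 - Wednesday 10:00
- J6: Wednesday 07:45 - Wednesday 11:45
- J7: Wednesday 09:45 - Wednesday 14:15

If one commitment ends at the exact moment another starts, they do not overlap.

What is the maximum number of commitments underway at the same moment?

Sort all start/end points and keep a running count:
Tuesday 08:00 start J1 → 1
Tuesday 11:15 end J1 → 0
Tuesday 17:00 start J2 → 1
Tuesday 19:15 end J2 → 0
Tuesday 19:45 start J4 → 1
Tuesday 22:30 end J4 → 0
Wednesday 07:45 start J5 → 1
Wednesday 07:45 start J6 → 2
Wednesday 09:45 start J7 → 3
Wednesday 10:00 end J5 → 2
Wednesday 11:45 end J6 → 1
Wednesday 14:15 end J7 → 0
Wednesday 14:15 start J3 → 1
Wednesday 16:00 end J3 → 0
Peak is 3, at Wednesday 09:45 (J5, J6, J7).

3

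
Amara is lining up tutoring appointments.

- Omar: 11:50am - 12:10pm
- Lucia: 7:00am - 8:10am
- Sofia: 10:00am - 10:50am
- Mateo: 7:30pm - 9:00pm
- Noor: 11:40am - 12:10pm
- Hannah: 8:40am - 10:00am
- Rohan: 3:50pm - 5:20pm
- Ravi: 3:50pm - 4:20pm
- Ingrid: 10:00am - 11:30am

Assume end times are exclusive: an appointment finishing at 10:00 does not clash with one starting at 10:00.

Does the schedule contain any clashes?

Sorted by start: Lucia, Hannah, Ingrid, Sofia, Noor, Omar, Rohan, Ravi, Mateo.
Hannah starts after Lucia ends, so nothing later overlaps Lucia either.
Ingrid starts exactly when Hannah ends (back-to-back, no overlap), so nothing later overlaps Hannah either.
Sofia starts before Ingrid ends → Ingrid and Sofia overlap.
That's a conflict, so the schedule is not conflict-free.

Yes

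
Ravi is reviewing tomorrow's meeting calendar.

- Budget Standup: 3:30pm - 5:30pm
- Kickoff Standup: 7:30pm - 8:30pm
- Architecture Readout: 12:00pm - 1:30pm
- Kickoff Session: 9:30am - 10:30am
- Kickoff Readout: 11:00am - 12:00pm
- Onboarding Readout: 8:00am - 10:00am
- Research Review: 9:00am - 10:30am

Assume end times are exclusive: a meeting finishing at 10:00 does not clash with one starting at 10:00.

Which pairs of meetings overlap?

Kickoff Session & Onboarding Readout, Kickoff Session & Research Review, Onboarding Readout & Research Review

Two intervals overlap when each starts before the other ends.
Sorted by start: Onboarding Readout, Research Review, Kickoff Session, Kickoff Readout, Architecture Readout, Budget Standup, Kickoff Standup.
Research Review starts before Onboarding Readout ends → Onboarding Readout and Research Review overlap.
Kickoff Session starts before Onboarding Readout ends → Onboarding Readout and Kickoff Session overlap.
Kickoff Readout starts after Onboarding Readout ends, so Onboarding Readout has no further overlaps.
Kickoff Session starts before Research Review ends → Research Review and Kickoff Session overlap.
Kickoff Readout starts after Research Review ends, so Research Review has no further overlaps.
Kickoff Readout starts after Kickoff Session ends, so Kickoff Session has no further overlaps.
Architecture Readout starts exactly when Kickoff Readout ends (back-to-back, no overlap), so Kickoff Readout has no further overlaps.
Budget Standup starts after Architecture Readout ends, so Architecture Readout has no further overlaps.
Kickoff Standup starts after Budget Standup ends.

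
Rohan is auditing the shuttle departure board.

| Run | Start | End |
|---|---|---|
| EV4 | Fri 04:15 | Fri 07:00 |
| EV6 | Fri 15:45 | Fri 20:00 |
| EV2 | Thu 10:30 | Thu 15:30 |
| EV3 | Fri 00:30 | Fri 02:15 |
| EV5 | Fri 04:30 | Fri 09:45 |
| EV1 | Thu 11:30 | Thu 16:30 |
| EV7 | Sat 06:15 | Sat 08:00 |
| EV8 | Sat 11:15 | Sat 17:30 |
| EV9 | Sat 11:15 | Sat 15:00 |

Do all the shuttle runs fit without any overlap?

No

Sorted by start: EV2, EV1, EV3, EV4, EV5, EV6, EV7, EV8, EV9.
EV1 starts before EV2 ends → EV2 and EV1 overlap.
That's a conflict, so the schedule is not conflict-free.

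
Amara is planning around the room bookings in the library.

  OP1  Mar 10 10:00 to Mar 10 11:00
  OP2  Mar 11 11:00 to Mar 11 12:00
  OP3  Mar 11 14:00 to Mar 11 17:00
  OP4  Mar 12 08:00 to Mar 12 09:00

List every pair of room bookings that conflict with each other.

no conflicts

Sorted by start: OP1, OP2, OP3, OP4.
OP2 starts after OP1 ends; OP1 is clear from here.
OP3 starts after OP2 ends; OP2 is clear from here.
OP4 starts after OP3 ends.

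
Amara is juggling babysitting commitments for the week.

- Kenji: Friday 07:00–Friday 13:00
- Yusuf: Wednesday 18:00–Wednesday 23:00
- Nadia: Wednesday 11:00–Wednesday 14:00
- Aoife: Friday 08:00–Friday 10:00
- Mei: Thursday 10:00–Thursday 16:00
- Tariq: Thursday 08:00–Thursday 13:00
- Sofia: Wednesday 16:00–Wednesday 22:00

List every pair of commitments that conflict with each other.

Sorted by start: Nadia, Sofia, Yusuf, Tariq, Mei, Kenji, Aoife.
Sofia starts after Nadia ends, so nothing later overlaps Nadia either.
Yusuf starts before Sofia ends → Sofia and Yusuf overlap.
Tariq starts after Sofia ends, so nothing later overlaps Sofia either.
Tariq starts after Yusuf ends, so nothing later overlaps Yusuf either.
Mei starts before Tariq ends → Tariq and Mei overlap.
Kenji starts after Tariq ends, so nothing later overlaps Tariq either.
Kenji starts after Mei ends, so nothing later overlaps Mei either.
Aoife starts before Kenji ends → Kenji and Aoife overlap.

Aoife & Kenji, Mei & Tariq, Sofia & Yusuf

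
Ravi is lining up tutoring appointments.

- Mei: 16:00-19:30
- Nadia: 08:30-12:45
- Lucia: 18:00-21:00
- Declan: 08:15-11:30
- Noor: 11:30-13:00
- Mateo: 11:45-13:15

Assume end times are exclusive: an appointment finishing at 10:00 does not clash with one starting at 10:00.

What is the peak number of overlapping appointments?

Sweep the timeline, counting +1 at each start and −1 at each end (ends before starts at a tie):
08:15 start Declan → 1
08:30 start Nadia → 2
11:30 end Declan → 1
11:30 start Noor → 2
11:45 start Mateo → 3
12:45 end Nadia → 2
13:00 end Noor → 1
13:15 end Mateo → 0
16:00 start Mei → 1
18:00 start Lucia → 2
19:30 end Mei → 1
21:00 end Lucia → 0
Peak is 3, at 11:45 (Mateo, Nadia, Noor).

3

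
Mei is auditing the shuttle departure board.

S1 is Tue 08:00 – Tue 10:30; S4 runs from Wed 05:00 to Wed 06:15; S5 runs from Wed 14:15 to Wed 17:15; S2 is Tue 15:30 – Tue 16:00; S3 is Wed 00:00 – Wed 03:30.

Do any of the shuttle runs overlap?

Check each pair: they overlap iff neither finishes before the other starts.
Sorted by start: S1, S2, S3, S4, S5.
S2 starts after S1 ends; S1 is clear from here.
S3 starts after S2 ends; S2 is clear from here.
S4 starts after S3 ends; S3 is clear from here.
S5 starts after S4 ends.
Every pair is clear; the schedule has no overlaps.

No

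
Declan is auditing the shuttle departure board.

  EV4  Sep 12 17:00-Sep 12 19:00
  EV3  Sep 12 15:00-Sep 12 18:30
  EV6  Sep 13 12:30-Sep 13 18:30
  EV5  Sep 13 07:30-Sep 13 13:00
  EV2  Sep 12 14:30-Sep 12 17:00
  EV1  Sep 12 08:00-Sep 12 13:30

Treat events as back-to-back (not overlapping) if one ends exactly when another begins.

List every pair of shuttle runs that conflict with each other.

EV2 & EV3, EV3 & EV4, EV5 & EV6

Sorted by start: EV1, EV2, EV3, EV4, EV5, EV6.
EV2 starts after EV1 ends, so nothing later overlaps EV1 either.
EV3 starts before EV2 ends → EV2 and EV3 overlap.
EV4 starts exactly when EV2 ends (back-to-back, no overlap), so nothing later overlaps EV2 either.
EV4 starts before EV3 ends → EV3 and EV4 overlap.
EV5 starts after EV3 ends, so nothing later overlaps EV3 either.
EV5 starts after EV4 ends, so nothing later overlaps EV4 either.
EV6 starts before EV5 ends → EV5 and EV6 overlap.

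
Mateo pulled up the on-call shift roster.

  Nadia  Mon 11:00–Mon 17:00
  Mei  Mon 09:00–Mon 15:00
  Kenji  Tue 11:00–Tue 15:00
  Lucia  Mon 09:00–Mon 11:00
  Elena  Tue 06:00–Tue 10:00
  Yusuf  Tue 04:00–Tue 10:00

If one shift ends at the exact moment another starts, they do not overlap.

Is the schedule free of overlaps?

Sorted by start: Lucia, Mei, Nadia, Yusuf, Elena, Kenji.
Mei starts before Lucia ends → Lucia and Mei overlap.
That's a conflict, so the schedule is not conflict-free.

No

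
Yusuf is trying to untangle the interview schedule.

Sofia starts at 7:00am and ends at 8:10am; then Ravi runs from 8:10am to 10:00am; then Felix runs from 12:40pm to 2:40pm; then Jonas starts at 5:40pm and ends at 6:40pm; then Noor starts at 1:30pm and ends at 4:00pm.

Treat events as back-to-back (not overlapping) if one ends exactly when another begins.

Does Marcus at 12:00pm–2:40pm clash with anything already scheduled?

Sofia: ends 8:10am at or before Marcus starts 12:00pm → clear.
Ravi: ends 10:00am at or before Marcus starts 12:00pm → clear.
Felix: starts 12:40pm before Marcus ends 2:40pm, and ends 2:40pm after Marcus starts 12:00pm → overlap.
Noor: starts 1:30pm before Marcus ends 2:40pm, and ends 4:00pm after Marcus starts 12:00pm → overlap.
Jonas: starts 5:40pm at or after Marcus ends 2:40pm → clear.
Marcus overlaps Felix, Noor.

Yes — it overlaps Felix, Noor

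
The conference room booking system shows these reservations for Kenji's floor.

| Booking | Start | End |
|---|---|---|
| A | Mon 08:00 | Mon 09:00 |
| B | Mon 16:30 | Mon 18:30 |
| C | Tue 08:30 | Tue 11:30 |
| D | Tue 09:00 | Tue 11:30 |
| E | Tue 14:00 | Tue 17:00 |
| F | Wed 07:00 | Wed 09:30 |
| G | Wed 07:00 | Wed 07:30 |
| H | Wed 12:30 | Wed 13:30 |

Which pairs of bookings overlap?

Sorted by start: A, B, C, D, E, F, G, H.
B starts after A ends; A is clear from here.
C starts after B ends; B is clear from here.
D starts before C ends → C and D overlap.
E starts after C ends; C is clear from here.
E starts after D ends; D is clear from here.
F starts after E ends; E is clear from here.
G starts before F ends → F and G overlap.
H starts after F ends.
H starts after G ends.

C & D, F & G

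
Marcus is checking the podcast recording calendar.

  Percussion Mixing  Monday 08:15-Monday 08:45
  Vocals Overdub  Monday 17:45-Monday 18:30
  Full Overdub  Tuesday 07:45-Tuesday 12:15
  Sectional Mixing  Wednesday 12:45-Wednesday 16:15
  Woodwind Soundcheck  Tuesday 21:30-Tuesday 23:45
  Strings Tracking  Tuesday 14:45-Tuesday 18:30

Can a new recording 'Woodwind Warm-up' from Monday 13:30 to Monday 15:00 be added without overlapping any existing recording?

Yes — the slot is free

Percussion Mixing: ends Monday 08:45 at or before Woodwind Warm-up starts Monday 13:30 → clear.
Vocals Overdub: starts Monday 17:45 at or after Woodwind Warm-up ends Monday 15:00 → clear.
Full Overdub: starts Tuesday 07:45 at or after Woodwind Warm-up ends Monday 15:00 → clear.
Strings Tracking: starts Tuesday 14:45 at or after Woodwind Warm-up ends Monday 15:00 → clear.
Woodwind Soundcheck: starts Tuesday 21:30 at or after Woodwind Warm-up ends Monday 15:00 → clear.
Sectional Mixing: starts Wednesday 12:45 at or after Woodwind Warm-up ends Monday 15:00 → clear.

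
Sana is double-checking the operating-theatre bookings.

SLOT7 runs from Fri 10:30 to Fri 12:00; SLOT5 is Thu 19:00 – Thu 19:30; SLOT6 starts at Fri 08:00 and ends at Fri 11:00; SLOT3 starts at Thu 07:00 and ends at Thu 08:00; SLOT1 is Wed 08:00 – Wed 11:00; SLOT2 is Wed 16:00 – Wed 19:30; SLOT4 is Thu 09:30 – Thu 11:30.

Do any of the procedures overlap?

Yes

Sorted by start: SLOT1, SLOT2, SLOT3, SLOT4, SLOT5, SLOT6, SLOT7.
SLOT2 starts after SLOT1 ends, so SLOT1 has no further overlaps.
SLOT3 starts after SLOT2 ends, so SLOT2 has no further overlaps.
SLOT4 starts after SLOT3 ends, so SLOT3 has no further overlaps.
SLOT5 starts after SLOT4 ends, so SLOT4 has no further overlaps.
SLOT6 starts after SLOT5 ends, so SLOT5 has no further overlaps.
SLOT7 starts before SLOT6 ends → SLOT6 and SLOT7 overlap.
That's a conflict, so the schedule is not conflict-free.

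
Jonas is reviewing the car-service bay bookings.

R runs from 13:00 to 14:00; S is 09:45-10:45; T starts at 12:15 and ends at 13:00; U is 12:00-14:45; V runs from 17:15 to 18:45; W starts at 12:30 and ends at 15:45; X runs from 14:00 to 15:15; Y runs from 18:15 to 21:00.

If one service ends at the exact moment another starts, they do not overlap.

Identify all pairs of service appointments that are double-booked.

R & U, R & W, T & U, T & W, U & W, U & X, V & Y, W & X

Two intervals overlap when each starts before the other ends.
Sorted by start: S, U, T, W, R, X, V, Y.
U starts after S ends; S is clear from here.
T starts before U ends → U and T overlap.
W starts before U ends → U and W overlap.
R starts before U ends → U and R overlap.
X starts before U ends → U and X overlap.
V starts after U ends; U is clear from here.
W starts before T ends → T and W overlap.
R starts exactly when T ends (back-to-back, no overlap); T is clear from here.
R starts before W ends → W and R overlap.
X starts before W ends → W and X overlap.
V starts after W ends; W is clear from here.
X starts exactly when R ends (back-to-back, no overlap); R is clear from here.
V starts after X ends; X is clear from here.
Y starts before V ends → V and Y overlap.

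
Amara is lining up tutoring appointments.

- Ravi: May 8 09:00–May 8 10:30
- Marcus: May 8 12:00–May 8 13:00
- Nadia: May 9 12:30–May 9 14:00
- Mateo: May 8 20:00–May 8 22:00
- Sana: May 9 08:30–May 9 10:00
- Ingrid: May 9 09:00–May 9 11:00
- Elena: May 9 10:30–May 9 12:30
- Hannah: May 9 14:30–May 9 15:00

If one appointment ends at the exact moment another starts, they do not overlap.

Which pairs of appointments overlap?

Elena & Ingrid, Ingrid & Sana

Sorted by start: Ravi, Marcus, Mateo, Sana, Ingrid, Elena, Nadia, Hannah.
Marcus starts after Ravi ends — done with Ravi.
Mateo starts after Marcus ends — done with Marcus.
Sana starts after Mateo ends — done with Mateo.
Ingrid starts before Sana ends → Sana and Ingrid overlap.
Elena starts after Sana ends — done with Sana.
Elena starts before Ingrid ends → Ingrid and Elena overlap.
Nadia starts after Ingrid ends — done with Ingrid.
Nadia starts exactly when Elena ends (back-to-back, no overlap) — done with Elena.
Hannah starts after Nadia ends.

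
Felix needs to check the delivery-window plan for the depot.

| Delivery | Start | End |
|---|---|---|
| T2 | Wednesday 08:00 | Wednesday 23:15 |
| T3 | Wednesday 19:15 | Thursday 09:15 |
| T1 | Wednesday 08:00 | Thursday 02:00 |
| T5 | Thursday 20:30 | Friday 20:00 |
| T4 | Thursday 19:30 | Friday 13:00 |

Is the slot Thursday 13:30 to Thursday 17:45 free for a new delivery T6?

Yes — the slot is free

T1: ends Thursday 02:00 at or before T6 starts Thursday 13:30 → clear.
T2: ends Wednesday 23:15 at or before T6 starts Thursday 13:30 → clear.
T3: ends Thursday 09:15 at or before T6 starts Thursday 13:30 → clear.
T4: starts Thursday 19:30 at or after T6 ends Thursday 17:45 → clear.
T5: starts Thursday 20:30 at or after T6 ends Thursday 17:45 → clear.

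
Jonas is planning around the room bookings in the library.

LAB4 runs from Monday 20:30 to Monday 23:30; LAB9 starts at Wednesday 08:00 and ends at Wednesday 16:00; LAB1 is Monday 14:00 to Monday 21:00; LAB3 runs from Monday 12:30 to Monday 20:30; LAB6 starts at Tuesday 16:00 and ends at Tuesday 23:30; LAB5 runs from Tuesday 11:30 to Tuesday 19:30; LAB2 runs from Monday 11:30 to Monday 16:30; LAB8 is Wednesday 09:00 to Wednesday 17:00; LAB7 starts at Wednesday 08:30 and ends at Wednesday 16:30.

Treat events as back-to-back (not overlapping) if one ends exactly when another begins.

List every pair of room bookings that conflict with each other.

Sorted by start: LAB2, LAB3, LAB1, LAB4, LAB5, LAB6, LAB9, LAB7, LAB8.
LAB3 starts before LAB2 ends → LAB2 and LAB3 overlap.
LAB1 starts before LAB2 ends → LAB2 and LAB1 overlap.
LAB4 starts after LAB2 ends — done with LAB2.
LAB1 starts before LAB3 ends → LAB3 and LAB1 overlap.
LAB4 starts exactly when LAB3 ends (back-to-back, no overlap) — done with LAB3.
LAB4 starts before LAB1 ends → LAB1 and LAB4 overlap.
LAB5 starts after LAB1 ends — done with LAB1.
LAB5 starts after LAB4 ends — done with LAB4.
LAB6 starts before LAB5 ends → LAB5 and LAB6 overlap.
LAB9 starts after LAB5 ends — done with LAB5.
LAB9 starts after LAB6 ends — done with LAB6.
LAB7 starts before LAB9 ends → LAB9 and LAB7 overlap.
LAB8 starts before LAB9 ends → LAB9 and LAB8 overlap.
LAB8 starts before LAB7 ends → LAB7 and LAB8 overlap.

LAB1 & LAB2, LAB1 & LAB3, LAB1 & LAB4, LAB2 & LAB3, LAB5 & LAB6, LAB7 & LAB8, LAB7 & LAB9, LAB8 & LAB9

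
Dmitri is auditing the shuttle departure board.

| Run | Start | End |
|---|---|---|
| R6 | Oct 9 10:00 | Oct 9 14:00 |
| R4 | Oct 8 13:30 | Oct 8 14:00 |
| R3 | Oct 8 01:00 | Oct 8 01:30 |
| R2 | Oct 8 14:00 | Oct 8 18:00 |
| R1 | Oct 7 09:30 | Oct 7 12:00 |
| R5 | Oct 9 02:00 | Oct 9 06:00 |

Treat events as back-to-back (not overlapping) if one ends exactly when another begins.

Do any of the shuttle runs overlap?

No

Check each pair: they overlap iff neither finishes before the other starts.
Sorted by start: R1, R3, R4, R2, R5, R6.
R3 starts after R1 ends; R1 is clear from here.
R4 starts after R3 ends; R3 is clear from here.
R2 starts exactly when R4 ends (back-to-back, no overlap); R4 is clear from here.
R5 starts after R2 ends; R2 is clear from here.
R6 starts after R5 ends.
Every pair is clear; the schedule has no overlaps.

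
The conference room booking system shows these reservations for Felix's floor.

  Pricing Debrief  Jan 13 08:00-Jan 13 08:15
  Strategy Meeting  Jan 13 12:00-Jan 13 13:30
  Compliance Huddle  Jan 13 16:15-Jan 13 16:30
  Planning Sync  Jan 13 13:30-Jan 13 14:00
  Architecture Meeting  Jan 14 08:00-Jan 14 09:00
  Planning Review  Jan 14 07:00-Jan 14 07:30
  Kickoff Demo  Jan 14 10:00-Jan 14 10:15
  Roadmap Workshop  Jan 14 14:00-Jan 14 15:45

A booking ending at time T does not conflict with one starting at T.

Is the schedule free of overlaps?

Sorted by start: Pricing Debrief, Strategy Meeting, Planning Sync, Compliance Huddle, Planning Review, Architecture Meeting, Kickoff Demo, Roadmap Workshop.
Strategy Meeting starts after Pricing Debrief ends; Pricing Debrief is clear from here.
Planning Sync starts exactly when Strategy Meeting ends (back-to-back, no overlap); Strategy Meeting is clear from here.
Compliance Huddle starts after Planning Sync ends; Planning Sync is clear from here.
Planning Review starts after Compliance Huddle ends; Compliance Huddle is clear from here.
Architecture Meeting starts after Planning Review ends; Planning Review is clear from here.
Kickoff Demo starts after Architecture Meeting ends; Architecture Meeting is clear from here.
Roadmap Workshop starts after Kickoff Demo ends.
Every pair is clear; the schedule has no overlaps.

Yes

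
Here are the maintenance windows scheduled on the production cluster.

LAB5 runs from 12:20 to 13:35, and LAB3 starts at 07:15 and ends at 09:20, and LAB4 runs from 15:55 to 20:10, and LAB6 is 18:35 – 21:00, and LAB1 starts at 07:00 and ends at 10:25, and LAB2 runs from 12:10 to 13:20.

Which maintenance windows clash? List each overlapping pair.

Sorted by start: LAB1, LAB3, LAB2, LAB5, LAB4, LAB6.
LAB3 starts before LAB1 ends → LAB1 and LAB3 overlap.
LAB2 starts after LAB1 ends, so nothing later overlaps LAB1 either.
LAB2 starts after LAB3 ends, so nothing later overlaps LAB3 either.
LAB5 starts before LAB2 ends → LAB2 and LAB5 overlap.
LAB4 starts after LAB2 ends, so nothing later overlaps LAB2 either.
LAB4 starts after LAB5 ends, so nothing later overlaps LAB5 either.
LAB6 starts before LAB4 ends → LAB4 and LAB6 overlap.

LAB1 & LAB3, LAB2 & LAB5, LAB4 & LAB6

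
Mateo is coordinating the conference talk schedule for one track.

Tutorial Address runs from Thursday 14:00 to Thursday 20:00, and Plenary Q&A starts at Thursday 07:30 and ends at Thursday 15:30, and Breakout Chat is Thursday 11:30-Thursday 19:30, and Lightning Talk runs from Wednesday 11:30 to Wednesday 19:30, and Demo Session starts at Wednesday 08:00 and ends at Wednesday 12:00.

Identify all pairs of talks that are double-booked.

Sorted by start: Demo Session, Lightning Talk, Plenary Q&A, Breakout Chat, Tutorial Address.
Lightning Talk starts before Demo Session ends → Demo Session and Lightning Talk overlap.
Plenary Q&A starts after Demo Session ends; Demo Session is clear from here.
Plenary Q&A starts after Lightning Talk ends; Lightning Talk is clear from here.
Breakout Chat starts before Plenary Q&A ends → Plenary Q&A and Breakout Chat overlap.
Tutorial Address starts before Plenary Q&A ends → Plenary Q&A and Tutorial Address overlap.
Tutorial Address starts before Breakout Chat ends → Breakout Chat and Tutorial Address overlap.

Breakout Chat & Plenary Q&A, Breakout Chat & Tutorial Address, Demo Session & Lightning Talk, Plenary Q&A & Tutorial Address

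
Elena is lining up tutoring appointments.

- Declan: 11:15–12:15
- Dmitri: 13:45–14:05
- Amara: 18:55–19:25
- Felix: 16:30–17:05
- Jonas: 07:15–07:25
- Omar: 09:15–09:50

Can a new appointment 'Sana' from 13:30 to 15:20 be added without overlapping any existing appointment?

Jonas: ends 07:25 at or before Sana starts 13:30 → clear.
Omar: ends 09:50 at or before Sana starts 13:30 → clear.
Declan: ends 12:15 at or before Sana starts 13:30 → clear.
Dmitri: starts 13:45 before Sana ends 15:20, and ends 14:05 after Sana starts 13:30 → overlap.
Felix: starts 16:30 at or after Sana ends 15:20 → clear.
Amara: starts 18:55 at or after Sana ends 15:20 → clear.
Sana overlaps Dmitri.

No — it overlaps Dmitri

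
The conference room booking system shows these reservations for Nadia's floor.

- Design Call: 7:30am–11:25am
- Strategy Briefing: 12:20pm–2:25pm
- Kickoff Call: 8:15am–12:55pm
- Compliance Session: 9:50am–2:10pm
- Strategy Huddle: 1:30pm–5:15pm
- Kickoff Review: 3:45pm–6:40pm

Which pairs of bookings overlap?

Compliance Session & Design Call, Compliance Session & Kickoff Call, Compliance Session & Strategy Briefing, Compliance Session & Strategy Huddle, Design Call & Kickoff Call, Kickoff Call & Strategy Briefing, Kickoff Review & Strategy Huddle, Strategy Briefing & Strategy Huddle

Two intervals overlap when each starts before the other ends.
Sorted by start: Design Call, Kickoff Call, Compliance Session, Strategy Briefing, Strategy Huddle, Kickoff Review.
Kickoff Call starts before Design Call ends → Design Call and Kickoff Call overlap.
Compliance Session starts before Design Call ends → Design Call and Compliance Session overlap.
Strategy Briefing starts after Design Call ends; Design Call is clear from here.
Compliance Session starts before Kickoff Call ends → Kickoff Call and Compliance Session overlap.
Strategy Briefing starts before Kickoff Call ends → Kickoff Call and Strategy Briefing overlap.
Strategy Huddle starts after Kickoff Call ends; Kickoff Call is clear from here.
Strategy Briefing starts before Compliance Session ends → Compliance Session and Strategy Briefing overlap.
Strategy Huddle starts before Compliance Session ends → Compliance Session and Strategy Huddle overlap.
Kickoff Review starts after Compliance Session ends.
Strategy Huddle starts before Strategy Briefing ends → Strategy Briefing and Strategy Huddle overlap.
Kickoff Review starts after Strategy Briefing ends.
Kickoff Review starts before Strategy Huddle ends → Strategy Huddle and Kickoff Review overlap.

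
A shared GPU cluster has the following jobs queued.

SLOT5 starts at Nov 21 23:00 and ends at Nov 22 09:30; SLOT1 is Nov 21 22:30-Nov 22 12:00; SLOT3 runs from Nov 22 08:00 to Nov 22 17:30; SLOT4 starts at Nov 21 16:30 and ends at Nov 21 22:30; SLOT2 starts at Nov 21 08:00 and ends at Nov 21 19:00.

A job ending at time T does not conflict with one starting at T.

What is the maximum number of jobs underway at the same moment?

3

Walk through starts and ends in time order (an end at T is processed before a start at T):
Nov 21 08:00 start SLOT2 → 1
Nov 21 16:30 start SLOT4 → 2
Nov 21 19:00 end SLOT2 → 1
Nov 21 22:30 end SLOT4 → 0
Nov 21 22:30 start SLOT1 → 1
Nov 21 23:00 start SLOT5 → 2
Nov 22 08:00 start SLOT3 → 3
Nov 22 09:30 end SLOT5 → 2
Nov 22 12:00 end SLOT1 → 1
Nov 22 17:30 end SLOT3 → 0
Peak is 3, at Nov 22 08:00 (SLOT1, SLOT3, SLOT5).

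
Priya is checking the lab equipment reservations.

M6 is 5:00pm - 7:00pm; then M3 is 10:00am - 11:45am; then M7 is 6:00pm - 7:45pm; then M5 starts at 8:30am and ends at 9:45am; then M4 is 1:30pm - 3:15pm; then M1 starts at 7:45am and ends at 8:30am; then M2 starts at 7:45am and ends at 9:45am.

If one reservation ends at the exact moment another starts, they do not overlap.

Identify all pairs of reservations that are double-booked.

Sorted by start: M1, M2, M5, M3, M4, M6, M7.
M2 starts before M1 ends → M1 and M2 overlap.
M5 starts exactly when M1 ends (back-to-back, no overlap) — done with M1.
M5 starts before M2 ends → M2 and M5 overlap.
M3 starts after M2 ends — done with M2.
M3 starts after M5 ends — done with M5.
M4 starts after M3 ends — done with M3.
M6 starts after M4 ends — done with M4.
M7 starts before M6 ends → M6 and M7 overlap.

M1 & M2, M2 & M5, M6 & M7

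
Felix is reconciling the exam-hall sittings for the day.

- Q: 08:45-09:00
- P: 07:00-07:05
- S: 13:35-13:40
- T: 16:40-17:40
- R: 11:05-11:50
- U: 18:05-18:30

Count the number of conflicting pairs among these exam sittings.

Sorted by start: P, Q, R, S, T, U.
Q starts after P ends, so P has no further overlaps.
R starts after Q ends, so Q has no further overlaps.
S starts after R ends, so R has no further overlaps.
T starts after S ends, so S has no further overlaps.
U starts after T ends.
No pair overlaps.

0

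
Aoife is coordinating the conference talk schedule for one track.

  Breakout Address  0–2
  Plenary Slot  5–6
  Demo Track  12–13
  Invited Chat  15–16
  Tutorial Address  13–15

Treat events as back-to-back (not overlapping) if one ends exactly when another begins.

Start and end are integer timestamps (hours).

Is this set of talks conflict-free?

Yes

Two intervals overlap when each starts before the other ends.
Sorted by start: Breakout Address, Plenary Slot, Demo Track, Tutorial Address, Invited Chat.
Plenary Slot starts after Breakout Address ends, so Breakout Address has no further overlaps.
Demo Track starts after Plenary Slot ends, so Plenary Slot has no further overlaps.
Tutorial Address starts exactly when Demo Track ends (back-to-back, no overlap), so Demo Track has no further overlaps.
Invited Chat starts exactly when Tutorial Address ends (back-to-back, no overlap).
Every pair is clear; the schedule has no overlaps.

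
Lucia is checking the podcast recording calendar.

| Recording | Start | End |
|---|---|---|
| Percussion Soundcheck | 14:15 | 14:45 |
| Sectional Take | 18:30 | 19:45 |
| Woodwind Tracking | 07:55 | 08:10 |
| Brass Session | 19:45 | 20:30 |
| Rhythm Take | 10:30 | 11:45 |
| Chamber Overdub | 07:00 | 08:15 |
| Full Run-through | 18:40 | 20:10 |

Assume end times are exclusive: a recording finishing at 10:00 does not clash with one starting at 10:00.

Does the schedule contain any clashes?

Two intervals overlap when each starts before the other ends.
Sorted by start: Chamber Overdub, Woodwind Tracking, Rhythm Take, Percussion Soundcheck, Sectional Take, Full Run-through, Brass Session.
Woodwind Tracking starts before Chamber Overdub ends → Chamber Overdub and Woodwind Tracking overlap.
That's a conflict, so the schedule is not conflict-free.

Yes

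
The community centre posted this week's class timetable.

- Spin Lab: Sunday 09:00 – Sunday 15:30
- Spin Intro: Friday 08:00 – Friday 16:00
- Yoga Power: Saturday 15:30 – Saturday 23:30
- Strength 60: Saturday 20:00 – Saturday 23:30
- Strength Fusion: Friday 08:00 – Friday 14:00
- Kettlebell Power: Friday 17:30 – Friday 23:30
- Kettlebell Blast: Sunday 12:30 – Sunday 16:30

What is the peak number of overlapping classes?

Sweep the timeline, counting +1 at each start and −1 at each end (ends before starts at a tie):
Friday 08:00 start Spin Intro → 1
Friday 08:00 start Strength Fusion → 2
Friday 14:00 end Strength Fusion → 1
Friday 16:00 end Spin Intro → 0
Friday 17:30 start Kettlebell Power → 1
Friday 23:30 end Kettlebell Power → 0
Saturday 15:30 start Yoga Power → 1
Saturday 20:00 start Strength 60 → 2
Saturday 23:30 end Strength 60 → 1
Saturday 23:30 end Yoga Power → 0
Sunday 09:00 start Spin Lab → 1
Sunday 12:30 start Kettlebell Blast → 2
Sunday 15:30 end Spin Lab → 1
Sunday 16:30 end Kettlebell Blast → 0
Peak is 2, at Friday 08:00 (Spin Intro, Strength Fusion).

2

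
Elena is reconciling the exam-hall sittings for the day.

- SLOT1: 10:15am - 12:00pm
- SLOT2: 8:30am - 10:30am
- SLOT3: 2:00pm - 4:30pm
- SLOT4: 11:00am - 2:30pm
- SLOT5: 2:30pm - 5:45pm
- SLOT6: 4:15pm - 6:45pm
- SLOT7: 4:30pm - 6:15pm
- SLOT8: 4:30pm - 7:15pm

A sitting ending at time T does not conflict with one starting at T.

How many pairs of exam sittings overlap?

11

Two intervals overlap when each starts before the other ends.
Sorted by start: SLOT2, SLOT1, SLOT4, SLOT3, SLOT5, SLOT6, SLOT7, SLOT8.
SLOT1 starts before SLOT2 ends → SLOT2 and SLOT1 overlap.
SLOT4 starts after SLOT2 ends, so SLOT2 has no further overlaps.
SLOT4 starts before SLOT1 ends → SLOT1 and SLOT4 overlap.
SLOT3 starts after SLOT1 ends, so SLOT1 has no further overlaps.
SLOT3 starts before SLOT4 ends → SLOT4 and SLOT3 overlap.
SLOT5 starts exactly when SLOT4 ends (back-to-back, no overlap), so SLOT4 has no further overlaps.
SLOT5 starts before SLOT3 ends → SLOT3 and SLOT5 overlap.
SLOT6 starts before SLOT3 ends → SLOT3 and SLOT6 overlap.
SLOT7 starts exactly when SLOT3 ends (back-to-back, no overlap), so SLOT3 has no further overlaps.
SLOT6 starts before SLOT5 ends → SLOT5 and SLOT6 overlap.
SLOT7 starts before SLOT5 ends → SLOT5 and SLOT7 overlap.
SLOT8 starts before SLOT5 ends → SLOT5 and SLOT8 overlap.
SLOT7 starts before SLOT6 ends → SLOT6 and SLOT7 overlap.
SLOT8 starts before SLOT6 ends → SLOT6 and SLOT8 overlap.
SLOT8 starts before SLOT7 ends → SLOT7 and SLOT8 overlap.
Overlapping pairs: SLOT1 & SLOT2, SLOT1 & SLOT4, SLOT3 & SLOT4, SLOT3 & SLOT5, SLOT3 & SLOT6, SLOT5 & SLOT6, SLOT5 & SLOT7, SLOT5 & SLOT8, SLOT6 & SLOT7, SLOT6 & SLOT8, SLOT7 & SLOT8 — 11 in total.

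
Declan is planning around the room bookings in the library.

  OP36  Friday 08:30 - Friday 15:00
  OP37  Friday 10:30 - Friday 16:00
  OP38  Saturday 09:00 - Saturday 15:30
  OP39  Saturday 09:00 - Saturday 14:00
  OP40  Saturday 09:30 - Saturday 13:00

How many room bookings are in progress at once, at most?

3

Walk through starts and ends in time order (an end at T is processed before a start at T):
Friday 08:30 start OP36 → 1
Friday 10:30 start OP37 → 2
Friday 15:00 end OP36 → 1
Friday 16:00 end OP37 → 0
Saturday 09:00 start OP38 → 1
Saturday 09:00 start OP39 → 2
Saturday 09:30 start OP40 → 3
Saturday 13:00 end OP40 → 2
Saturday 14:00 end OP39 → 1
Saturday 15:30 end OP38 → 0
Peak is 3, at Saturday 09:30 (OP38, OP39, OP40).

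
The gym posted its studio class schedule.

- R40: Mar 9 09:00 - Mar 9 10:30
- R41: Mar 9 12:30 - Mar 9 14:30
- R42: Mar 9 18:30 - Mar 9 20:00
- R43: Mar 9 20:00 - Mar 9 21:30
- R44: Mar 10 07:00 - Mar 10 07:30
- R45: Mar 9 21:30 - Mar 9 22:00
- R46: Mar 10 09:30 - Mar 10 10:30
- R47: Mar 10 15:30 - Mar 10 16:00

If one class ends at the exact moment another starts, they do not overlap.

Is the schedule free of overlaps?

Yes

Sorted by start: R40, R41, R42, R43, R45, R44, R46, R47.
R41 starts after R40 ends, so nothing later overlaps R40 either.
R42 starts after R41 ends, so nothing later overlaps R41 either.
R43 starts exactly when R42 ends (back-to-back, no overlap), so nothing later overlaps R42 either.
R45 starts exactly when R43 ends (back-to-back, no overlap), so nothing later overlaps R43 either.
R44 starts after R45 ends, so nothing later overlaps R45 either.
R46 starts after R44 ends, so nothing later overlaps R44 either.
R47 starts after R46 ends.
Every pair is clear; the schedule has no overlaps.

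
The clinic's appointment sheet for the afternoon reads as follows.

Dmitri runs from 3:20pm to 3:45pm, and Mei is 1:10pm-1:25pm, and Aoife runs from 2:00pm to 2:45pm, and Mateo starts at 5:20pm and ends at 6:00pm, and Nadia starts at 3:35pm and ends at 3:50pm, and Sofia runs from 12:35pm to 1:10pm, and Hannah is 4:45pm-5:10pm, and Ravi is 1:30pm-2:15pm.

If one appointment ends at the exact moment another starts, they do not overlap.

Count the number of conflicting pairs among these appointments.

2

Sorted by start: Sofia, Mei, Ravi, Aoife, Dmitri, Nadia, Hannah, Mateo.
Mei starts exactly when Sofia ends (back-to-back, no overlap), so nothing later overlaps Sofia either.
Ravi starts after Mei ends, so nothing later overlaps Mei either.
Aoife starts before Ravi ends → Ravi and Aoife overlap.
Dmitri starts after Ravi ends, so nothing later overlaps Ravi either.
Dmitri starts after Aoife ends, so nothing later overlaps Aoife either.
Nadia starts before Dmitri ends → Dmitri and Nadia overlap.
Hannah starts after Dmitri ends, so nothing later overlaps Dmitri either.
Hannah starts after Nadia ends, so nothing later overlaps Nadia either.
Mateo starts after Hannah ends.
Overlapping pairs: Aoife & Ravi, Dmitri & Nadia — 2 in total.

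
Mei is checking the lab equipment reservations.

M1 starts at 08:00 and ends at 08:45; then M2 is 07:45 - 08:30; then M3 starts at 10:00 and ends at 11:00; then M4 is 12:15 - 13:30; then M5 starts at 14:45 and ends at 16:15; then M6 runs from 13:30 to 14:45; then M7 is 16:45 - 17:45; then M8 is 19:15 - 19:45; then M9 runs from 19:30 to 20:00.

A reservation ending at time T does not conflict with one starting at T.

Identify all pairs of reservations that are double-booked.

Check each pair: they overlap iff neither finishes before the other starts.
Sorted by start: M2, M1, M3, M4, M6, M5, M7, M8, M9.
M1 starts before M2 ends → M2 and M1 overlap.
M3 starts after M2 ends; M2 is clear from here.
M3 starts after M1 ends; M1 is clear from here.
M4 starts after M3 ends; M3 is clear from here.
M6 starts exactly when M4 ends (back-to-back, no overlap); M4 is clear from here.
M5 starts exactly when M6 ends (back-to-back, no overlap); M6 is clear from here.
M7 starts after M5 ends; M5 is clear from here.
M8 starts after M7 ends; M7 is clear from here.
M9 starts before M8 ends → M8 and M9 overlap.

M1 & M2, M8 & M9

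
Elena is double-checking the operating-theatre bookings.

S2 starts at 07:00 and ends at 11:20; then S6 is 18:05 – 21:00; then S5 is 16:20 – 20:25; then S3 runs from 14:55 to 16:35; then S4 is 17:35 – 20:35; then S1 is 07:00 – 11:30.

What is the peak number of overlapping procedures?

3

Sweep the timeline, counting +1 at each start and −1 at each end (ends before starts at a tie):
07:00 start S1 → 1
07:00 start S2 → 2
11:20 end S2 → 1
11:30 end S1 → 0
14:55 start S3 → 1
16:20 start S5 → 2
16:35 end S3 → 1
17:35 start S4 → 2
18:05 start S6 → 3
20:25 end S5 → 2
20:35 end S4 → 1
21:00 end S6 → 0
Peak is 3, at 18:05 (S4, S5, S6).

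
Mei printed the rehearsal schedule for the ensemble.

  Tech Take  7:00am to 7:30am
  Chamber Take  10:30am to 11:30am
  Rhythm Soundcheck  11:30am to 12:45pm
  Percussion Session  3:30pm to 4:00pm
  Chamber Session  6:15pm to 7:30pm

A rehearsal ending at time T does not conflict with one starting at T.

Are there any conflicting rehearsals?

Sorted by start: Tech Take, Chamber Take, Rhythm Soundcheck, Percussion Session, Chamber Session.
Chamber Take starts after Tech Take ends; Tech Take is clear from here.
Rhythm Soundcheck starts exactly when Chamber Take ends (back-to-back, no overlap); Chamber Take is clear from here.
Percussion Session starts after Rhythm Soundcheck ends; Rhythm Soundcheck is clear from here.
Chamber Session starts after Percussion Session ends.
Every pair is clear; the schedule has no overlaps.

No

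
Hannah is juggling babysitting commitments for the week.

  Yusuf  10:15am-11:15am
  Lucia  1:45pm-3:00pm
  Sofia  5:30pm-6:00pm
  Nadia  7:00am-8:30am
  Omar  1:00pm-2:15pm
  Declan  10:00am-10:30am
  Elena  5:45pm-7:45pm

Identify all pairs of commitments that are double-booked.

Declan & Yusuf, Elena & Sofia, Lucia & Omar

Check each pair: they overlap iff neither finishes before the other starts.
Sorted by start: Nadia, Declan, Yusuf, Omar, Lucia, Sofia, Elena.
Declan starts after Nadia ends, so Nadia has no further overlaps.
Yusuf starts before Declan ends → Declan and Yusuf overlap.
Omar starts after Declan ends, so Declan has no further overlaps.
Omar starts after Yusuf ends, so Yusuf has no further overlaps.
Lucia starts before Omar ends → Omar and Lucia overlap.
Sofia starts after Omar ends, so Omar has no further overlaps.
Sofia starts after Lucia ends, so Lucia has no further overlaps.
Elena starts before Sofia ends → Sofia and Elena overlap.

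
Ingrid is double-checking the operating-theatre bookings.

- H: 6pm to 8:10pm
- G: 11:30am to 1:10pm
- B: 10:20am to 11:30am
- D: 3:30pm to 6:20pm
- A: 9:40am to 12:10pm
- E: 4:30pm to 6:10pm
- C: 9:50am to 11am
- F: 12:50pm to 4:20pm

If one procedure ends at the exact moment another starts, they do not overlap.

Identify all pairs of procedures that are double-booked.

A & B, A & C, A & G, B & C, D & E, D & F, D & H, E & H, F & G

Check each pair: they overlap iff neither finishes before the other starts.
Sorted by start: A, C, B, G, F, D, E, H.
C starts before A ends → A and C overlap.
B starts before A ends → A and B overlap.
G starts before A ends → A and G overlap.
F starts after A ends; A is clear from here.
B starts before C ends → C and B overlap.
G starts after C ends; C is clear from here.
G starts exactly when B ends (back-to-back, no overlap); B is clear from here.
F starts before G ends → G and F overlap.
D starts after G ends; G is clear from here.
D starts before F ends → F and D overlap.
E starts after F ends; F is clear from here.
E starts before D ends → D and E overlap.
H starts before D ends → D and H overlap.
H starts before E ends → E and H overlap.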